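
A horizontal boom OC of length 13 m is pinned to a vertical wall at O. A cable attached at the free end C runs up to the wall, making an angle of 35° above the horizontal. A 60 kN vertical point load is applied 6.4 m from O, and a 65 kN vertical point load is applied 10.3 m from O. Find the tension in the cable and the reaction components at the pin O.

ΣM about O: T·sin35°·13 − 60·6.4 − 65·10.3 = 0 → T = 1053.5/(13·0.573576) = 141.286 ≈ 141.3 kN.
ΣF_x = 0: O_x − T·cos35° = 0 → O_x = 141.286 × 0.819152 = 115.7 kN.
ΣF_y = 0: O_y + T·sin35° − 60 − 65 = 0 → O_y = 125 − 141.286 × 0.573576 = 43.96 kN.

T = 141.3 kN, O_x = 115.7 kN, O_y = 43.96 kN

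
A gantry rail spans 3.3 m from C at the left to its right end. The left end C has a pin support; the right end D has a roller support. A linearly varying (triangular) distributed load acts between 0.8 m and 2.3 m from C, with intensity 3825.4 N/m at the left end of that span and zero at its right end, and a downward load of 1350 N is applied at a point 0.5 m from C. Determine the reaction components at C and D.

Resultant of the triangular load: ½ × 3825.4 × 1.5 = 2869.05 N, acting at 1.3 m from C (one-third of the span from the peak).
ΣM about C: D_y·3.3 − (½·3825.4·1.5)·1.3 − 1350·0.5 = 0 → D_y = 4404.765/3.3 = 1334.78 ≈ 1335 N.
ΣF_y = 0: C_y + 1334.78 − ½·3825.4·1.5 − 1350 = 0 → C_y = 2884 N.
ΣF_x = 0: no horizontal applied forces, so C_x = 0.

C_x = 0, C_y = 2884 N, D_y = 1335 N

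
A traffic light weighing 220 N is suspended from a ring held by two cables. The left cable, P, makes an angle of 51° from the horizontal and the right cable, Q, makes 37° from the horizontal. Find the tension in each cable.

T_P = 175.8 N, T_Q = 138.5 N

ΣF_x = 0: −T_P·cos51° + T_Q·cos37° = 0 → T_Q = 0.787995·T_P.
ΣF_y = 0: T_P·sin51° + T_Q·sin37° = 220.
Substitute: T_P·(0.777146 + 0.787995·0.601815) = 220 → T_P = 175.807 ≈ 175.8 N.
Then T_Q = 0.787995 × 175.807 = 138.5 N.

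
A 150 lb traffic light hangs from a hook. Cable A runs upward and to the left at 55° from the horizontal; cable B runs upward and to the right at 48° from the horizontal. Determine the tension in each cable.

T_A = 103.0 lb, T_B = 88.30 lb

ΣF_x = 0: −T_A·cos55° + T_B·cos48° = 0 → T_B = 0.857197·T_A.
ΣF_y = 0: T_A·sin55° + T_B·sin48° = 150.
Substitute: T_A·(0.819152 + 0.857197·0.743145) = 150 → T_A = 103.01 ≈ 103.0 lb.
Then T_B = 0.857197 × 103.01 = 88.30 lb.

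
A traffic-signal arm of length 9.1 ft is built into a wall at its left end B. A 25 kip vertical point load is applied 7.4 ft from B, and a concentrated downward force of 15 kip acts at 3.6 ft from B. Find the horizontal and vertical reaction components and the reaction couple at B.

ΣF_x = 0: B_x = 0.
ΣF_y = 0: B_y − 25 − 15 = 0 → B_y = 40.00 kip.
ΣM about B: M_B − 25·7.4 − 15·3.6 = 0 → M_B = 239.0 kip·ft.

B_x = 0, B_y = 40.00 kip, M_B = 239.0 kip·ft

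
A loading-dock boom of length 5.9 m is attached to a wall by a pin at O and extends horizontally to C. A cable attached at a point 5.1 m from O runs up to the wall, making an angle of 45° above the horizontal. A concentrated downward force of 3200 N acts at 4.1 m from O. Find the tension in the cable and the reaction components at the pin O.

ΣM about O: T·sin45°·5.1 − 3200·4.1 = 0 → T = 13120/(5.1·0.707107) = 3638.13 ≈ 3638 N.
ΣF_x = 0: O_x − T·cos45° = 0 → O_x = 3638.13 × 0.707107 = 2573 N.
ΣF_y = 0: O_y + T·sin45° − 3200 = 0 → O_y = 3200 − 3638.13 × 0.707107 = 627.5 N.

T = 3638 N, O_x = 2573 N, O_y = 627.5 N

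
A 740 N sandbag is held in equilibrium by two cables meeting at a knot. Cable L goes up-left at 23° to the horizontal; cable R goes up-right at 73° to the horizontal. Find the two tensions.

T_L = 217.5 N, T_R = 684.9 N

ΣF_x = 0: −T_L·cos23° + T_R·cos73° = 0 → T_R = 3.14841·T_L.
ΣF_y = 0: T_L·sin23° + T_R·sin73° = 740.
Substitute: T_L·(0.390731 + 3.14841·0.956305) = 740 → T_L = 217.547 ≈ 217.5 N.
Then T_R = 3.14841 × 217.547 = 684.9 N.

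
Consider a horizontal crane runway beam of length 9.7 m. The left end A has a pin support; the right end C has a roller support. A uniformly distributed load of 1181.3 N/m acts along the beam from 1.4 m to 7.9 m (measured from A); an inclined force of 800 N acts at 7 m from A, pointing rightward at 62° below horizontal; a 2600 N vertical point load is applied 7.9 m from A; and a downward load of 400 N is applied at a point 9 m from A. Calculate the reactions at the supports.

Resultant of the distributed load: 1181.3 × 6.5 = 7678.45 N at 4.65 m from A.
Taking moments about A: C_y·9.7 − (1181.3·6.5)·4.65 − 800·sin62°·7 − 2600·7.9 − 400·9 = 0 → C_y = 64789.3/9.7 = 6679.31 ≈ 6679 N.
ΣF_y = 0: A_y + 6679.31 − 1181.3·6.5 − 800·sin62° − 2600 − 400 = 0 → A_y = 4705 N.
ΣF_x = 0: A_x + 800·cos62° = 0 → A_x = -375.6 N.

A_x = -375.6 N, A_y = 4705 N, C_y = 6679 N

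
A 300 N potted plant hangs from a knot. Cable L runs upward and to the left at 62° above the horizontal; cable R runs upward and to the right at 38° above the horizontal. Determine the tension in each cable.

ΣF_x = 0: −T_L·cos62° + T_R·cos38° = 0 → T_R = 0.595768·T_L.
ΣF_y = 0: T_L·sin62° + T_R·sin38° = 300.
Substitute: T_L·(0.882948 + 0.595768·0.615661) = 300 → T_L = 240.05 ≈ 240.1 N.
Then T_R = 0.595768 × 240.05 = 143.0 N.

T_L = 240.1 N, T_R = 143.0 N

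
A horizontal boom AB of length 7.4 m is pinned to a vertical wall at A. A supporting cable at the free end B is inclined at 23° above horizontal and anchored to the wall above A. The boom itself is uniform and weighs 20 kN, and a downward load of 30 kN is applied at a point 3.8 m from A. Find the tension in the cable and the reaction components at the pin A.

T = 65.02 kN, A_x = 59.85 kN, A_y = 24.59 kN

ΣM about A: T·sin23°·7.4 − 20·3.7 − 30·3.8 = 0 → T = 188/(7.4·0.390731) = 65.0202 ≈ 65.02 kN.
ΣF_x = 0: A_x − T·cos23° = 0 → A_x = 65.0202 × 0.920505 = 59.85 kN.
ΣF_y = 0: A_y + T·sin23° − 20 − 30 = 0 → A_y = 50 − 65.0202 × 0.390731 = 24.59 kN.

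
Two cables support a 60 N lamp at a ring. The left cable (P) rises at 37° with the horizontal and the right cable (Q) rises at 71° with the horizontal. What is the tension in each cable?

T_P = 20.54 N, T_Q = 50.38 N

ΣF_x = 0: −T_P·cos37° + T_Q·cos71° = 0 → T_Q = 2.45305·T_P.
ΣF_y = 0: T_P·sin37° + T_Q·sin71° = 60.
Substitute: T_P·(0.601815 + 2.45305·0.945519) = 60 → T_P = 20.5394 ≈ 20.54 N.
Then T_Q = 2.45305 × 20.5394 = 50.38 N.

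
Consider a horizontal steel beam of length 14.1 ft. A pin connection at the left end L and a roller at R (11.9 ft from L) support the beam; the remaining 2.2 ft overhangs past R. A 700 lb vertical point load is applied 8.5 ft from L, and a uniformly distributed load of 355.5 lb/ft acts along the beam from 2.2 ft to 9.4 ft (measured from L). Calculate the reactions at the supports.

L_x = 0, L_y = 1512 lb, R_y = 1748 lb

Resultant of the distributed load: 355.5 × 7.2 = 2559.6 lb at 5.8 ft from L.
ΣM about L: R_y·11.9 − 700·8.5 − (355.5·7.2)·5.8 = 0 → R_y = 20795.68/11.9 = 1747.54 ≈ 1748 lb.
ΣF_y = 0: L_y + 1747.54 − 700 − 355.5·7.2 = 0 → L_y = 1512 lb.
ΣF_x = 0: no horizontal applied forces, so L_x = 0.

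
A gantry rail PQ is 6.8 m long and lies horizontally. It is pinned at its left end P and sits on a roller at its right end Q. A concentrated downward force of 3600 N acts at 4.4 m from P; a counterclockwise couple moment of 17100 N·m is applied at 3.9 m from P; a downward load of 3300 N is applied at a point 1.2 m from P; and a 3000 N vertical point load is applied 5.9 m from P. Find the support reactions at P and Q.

Taking moments about P: Q_y·6.8 − 3600·4.4 + 17100 − 3300·1.2 − 3000·5.9 = 0 → Q_y = 20400/6.8 = 3000 N.
ΣF_y = 0: P_y + 3000 − 3600 − 3300 − 3000 = 0 → P_y = 6900 N.
ΣF_x = 0: no horizontal applied forces, so P_x = 0.

P_x = 0, P_y = 6900 N, Q_y = 3000 N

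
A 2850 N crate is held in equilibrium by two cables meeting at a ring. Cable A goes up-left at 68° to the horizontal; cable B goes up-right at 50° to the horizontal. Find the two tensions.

T_A = 2075 N, T_B = 1209 N

ΣF_x = 0: −T_A·cos68° + T_B·cos50° = 0 → T_B = 0.582784·T_A.
ΣF_y = 0: T_A·sin68° + T_B·sin50° = 2850.
Substitute: T_A·(0.927184 + 0.582784·0.766044) = 2850 → T_A = 2074.81 ≈ 2075 N.
Then T_B = 0.582784 × 2074.81 = 1209 N.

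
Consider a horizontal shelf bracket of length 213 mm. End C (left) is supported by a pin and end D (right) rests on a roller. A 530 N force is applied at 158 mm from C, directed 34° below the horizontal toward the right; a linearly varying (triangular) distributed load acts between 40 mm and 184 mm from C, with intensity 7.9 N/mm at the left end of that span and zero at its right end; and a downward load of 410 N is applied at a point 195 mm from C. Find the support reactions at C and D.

Resultant of the triangular load: ½ × 7.9 × 144 = 568.8 N, acting at 88 mm from C (one-third of the span from the peak).
Moments about C: D_y·213 − 530·sin34°·158 − (½·7.9·144)·88 − 410·195 = 0 → D_y = 176831/213 = 830.192 ≈ 830.2 N.
ΣF_y = 0: C_y + 830.192 − 530·sin34° − ½·7.9·144 − 410 = 0 → C_y = 445.0 N.
ΣF_x = 0: C_x + 530·cos34° = 0 → C_x = -439.4 N.

C_x = -439.4 N, C_y = 445.0 N, D_y = 830.2 N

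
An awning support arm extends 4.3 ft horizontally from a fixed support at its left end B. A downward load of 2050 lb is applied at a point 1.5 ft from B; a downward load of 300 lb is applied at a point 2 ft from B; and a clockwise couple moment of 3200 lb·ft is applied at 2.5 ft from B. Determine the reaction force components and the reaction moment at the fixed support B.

B_x = 0, B_y = 2350 lb, M_B = 6875 lb·ft

ΣF_x = 0: B_x = 0.
ΣF_y = 0: B_y − 2050 − 300 = 0 → B_y = 2350 lb.
ΣM about B: M_B − 2050·1.5 − 300·2 − 3200 = 0 → M_B = 6875 lb·ft.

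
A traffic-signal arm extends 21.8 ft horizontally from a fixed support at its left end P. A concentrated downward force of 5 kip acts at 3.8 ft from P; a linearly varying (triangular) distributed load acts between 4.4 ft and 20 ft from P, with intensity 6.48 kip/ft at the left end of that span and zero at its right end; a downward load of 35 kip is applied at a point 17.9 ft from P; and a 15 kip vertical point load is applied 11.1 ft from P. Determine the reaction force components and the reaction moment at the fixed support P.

P_x = 0, P_y = 105.5 kip, M_P = 1297 kip·ft

Resultant of the triangular load: ½ × 6.48 × 15.6 = 50.544 kip, acting at 9.6 ft from P (one-third of the span from the peak).
ΣF_x = 0: P_x = 0.
ΣF_y = 0: P_y − 5 − ½·6.48·15.6 − 35 − 15 = 0 → P_y = 105.5 kip.
ΣM about P: M_P − 5·3.8 − (½·6.48·15.6)·9.6 − 35·17.9 − 15·11.1 = 0 → M_P = 1297 kip·ft.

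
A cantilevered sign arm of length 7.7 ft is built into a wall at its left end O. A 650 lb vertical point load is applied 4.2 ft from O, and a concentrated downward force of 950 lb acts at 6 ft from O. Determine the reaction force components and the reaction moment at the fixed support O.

O_x = 0, O_y = 1600 lb, M_O = 8430 lb·ft

ΣF_x = 0: O_x = 0.
ΣF_y = 0: O_y − 650 − 950 = 0 → O_y = 1600 lb.
ΣM about O: M_O − 650·4.2 − 950·6 = 0 → M_O = 8430 lb·ft.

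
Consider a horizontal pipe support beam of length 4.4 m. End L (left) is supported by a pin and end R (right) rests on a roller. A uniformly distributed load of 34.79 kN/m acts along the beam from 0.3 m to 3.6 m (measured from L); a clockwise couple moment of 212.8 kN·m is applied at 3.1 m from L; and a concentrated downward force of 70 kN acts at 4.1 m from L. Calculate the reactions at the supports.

L_x = 0, L_y = 20.34 kN, R_y = 164.5 kN

Resultant of the distributed load: 34.79 × 3.3 = 114.807 kN at 1.95 m from L.
Moments about L: R_y·4.4 − (34.79·3.3)·1.95 − 212.8 − 70·4.1 = 0 → R_y = 723.67365/4.4 = 164.471 ≈ 164.5 kN.
ΣF_y = 0: L_y + 164.471 − 34.79·3.3 − 70 = 0 → L_y = 20.34 kN.
ΣF_x = 0: no horizontal applied forces, so L_x = 0.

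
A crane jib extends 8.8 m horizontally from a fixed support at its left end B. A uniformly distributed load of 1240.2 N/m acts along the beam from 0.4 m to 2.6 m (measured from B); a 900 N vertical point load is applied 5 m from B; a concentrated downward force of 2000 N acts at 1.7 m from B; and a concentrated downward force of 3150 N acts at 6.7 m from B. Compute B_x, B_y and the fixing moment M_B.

B_x = 0, B_y = 8778 N, M_B = 33100 N·m

Resultant of the distributed load: 1240.2 × 2.2 = 2728.44 N at 1.5 m from B.
ΣF_x = 0: B_x = 0.
ΣF_y = 0: B_y − 1240.2·2.2 − 900 − 2000 − 3150 = 0 → B_y = 8778 N.
ΣM about B: M_B − (1240.2·2.2)·1.5 − 900·5 − 2000·1.7 − 3150·6.7 = 0 → M_B = 33100 N·m.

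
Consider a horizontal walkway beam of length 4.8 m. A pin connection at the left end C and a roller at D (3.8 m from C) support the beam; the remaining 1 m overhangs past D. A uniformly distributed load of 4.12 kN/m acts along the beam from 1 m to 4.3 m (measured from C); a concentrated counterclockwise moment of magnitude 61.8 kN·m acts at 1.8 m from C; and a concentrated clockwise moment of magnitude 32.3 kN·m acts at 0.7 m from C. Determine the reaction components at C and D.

Resultant of the distributed load: 4.12 × 3.3 = 13.596 kN at 2.65 m from C.
ΣM about C: D_y·3.8 − (4.12·3.3)·2.65 + 61.8 − 32.3 = 0 → D_y = 6.5294/3.8 = 1.71826 ≈ 1.718 kN.
ΣF_y = 0: C_y + 1.71826 − 4.12·3.3 = 0 → C_y = 11.88 kN.
ΣF_x = 0: no horizontal applied forces, so C_x = 0.

C_x = 0, C_y = 11.88 kN, D_y = 1.718 kN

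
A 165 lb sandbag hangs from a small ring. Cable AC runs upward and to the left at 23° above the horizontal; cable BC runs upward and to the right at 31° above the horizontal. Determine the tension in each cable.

T_AC = 174.8 lb, T_BC = 187.7 lb

ΣF_x = 0: −T_AC·cos23° + T_BC·cos31° = 0 → T_BC = 1.07389·T_AC.
ΣF_y = 0: T_AC·sin23° + T_BC·sin31° = 165.
Substitute: T_AC·(0.390731 + 1.07389·0.515038) = 165 → T_AC = 174.821 ≈ 174.8 lb.
Then T_BC = 1.07389 × 174.821 = 187.7 lb.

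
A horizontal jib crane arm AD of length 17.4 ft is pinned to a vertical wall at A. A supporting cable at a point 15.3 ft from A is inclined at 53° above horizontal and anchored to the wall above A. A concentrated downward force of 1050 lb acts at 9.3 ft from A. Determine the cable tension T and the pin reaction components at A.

ΣM about A: T·sin53°·15.3 − 1050·9.3 = 0 → T = 9765/(15.3·0.798636) = 799.157 ≈ 799.2 lb.
ΣF_x = 0: A_x − T·cos53° = 0 → A_x = 799.157 × 0.601815 = 480.9 lb.
ΣF_y = 0: A_y + T·sin53° − 1050 = 0 → A_y = 1050 − 799.157 × 0.798636 = 411.8 lb.

T = 799.2 lb, A_x = 480.9 lb, A_y = 411.8 lb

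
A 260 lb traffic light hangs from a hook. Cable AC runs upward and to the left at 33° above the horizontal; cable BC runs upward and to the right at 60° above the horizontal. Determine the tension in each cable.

T_AC = 130.2 lb, T_BC = 218.4 lb

ΣF_x = 0: −T_AC·cos33° + T_BC·cos60° = 0 → T_BC = 1.67734·T_AC.
ΣF_y = 0: T_AC·sin33° + T_BC·sin60° = 260.
Substitute: T_AC·(0.544639 + 1.67734·0.866025) = 260 → T_AC = 130.179 ≈ 130.2 lb.
Then T_BC = 1.67734 × 130.179 = 218.4 lb.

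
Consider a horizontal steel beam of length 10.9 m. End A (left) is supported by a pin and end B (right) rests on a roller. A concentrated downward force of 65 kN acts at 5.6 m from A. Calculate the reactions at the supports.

A_x = 0, A_y = 31.61 kN, B_y = 33.39 kN

ΣM about A: B_y·10.9 − 65·5.6 = 0 → B_y = 364/10.9 = 33.3945 ≈ 33.39 kN.
ΣF_y = 0: A_y + 33.3945 − 65 = 0 → A_y = 31.61 kN.
ΣF_x = 0: no horizontal applied forces, so A_x = 0.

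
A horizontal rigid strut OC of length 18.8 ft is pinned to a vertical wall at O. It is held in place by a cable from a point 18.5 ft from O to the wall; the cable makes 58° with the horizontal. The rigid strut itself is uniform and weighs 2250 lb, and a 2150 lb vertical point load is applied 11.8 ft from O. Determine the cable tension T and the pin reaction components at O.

T = 2965 lb, O_x = 1571 lb, O_y = 1885 lb

ΣM about O: T·sin58°·18.5 − 2250·9.4 − 2150·11.8 = 0 → T = 46520/(18.5·0.848048) = 2965.16 ≈ 2965 lb.
ΣF_x = 0: O_x − T·cos58° = 0 → O_x = 2965.16 × 0.529919 = 1571 lb.
ΣF_y = 0: O_y + T·sin58° − 2250 − 2150 = 0 → O_y = 4400 − 2965.16 × 0.848048 = 1885 lb.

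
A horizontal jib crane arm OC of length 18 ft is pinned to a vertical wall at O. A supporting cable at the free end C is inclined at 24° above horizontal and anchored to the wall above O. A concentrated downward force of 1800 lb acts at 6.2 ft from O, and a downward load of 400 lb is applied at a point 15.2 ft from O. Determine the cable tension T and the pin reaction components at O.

ΣM about O: T·sin24°·18 − 1800·6.2 − 400·15.2 = 0 → T = 17240/(18·0.406737) = 2354.78 ≈ 2355 lb.
ΣF_x = 0: O_x − T·cos24° = 0 → O_x = 2354.78 × 0.913545 = 2151 lb.
ΣF_y = 0: O_y + T·sin24° − 1800 − 400 = 0 → O_y = 2200 − 2354.78 × 0.406737 = 1242 lb.

T = 2355 lb, O_x = 2151 lb, O_y = 1242 lb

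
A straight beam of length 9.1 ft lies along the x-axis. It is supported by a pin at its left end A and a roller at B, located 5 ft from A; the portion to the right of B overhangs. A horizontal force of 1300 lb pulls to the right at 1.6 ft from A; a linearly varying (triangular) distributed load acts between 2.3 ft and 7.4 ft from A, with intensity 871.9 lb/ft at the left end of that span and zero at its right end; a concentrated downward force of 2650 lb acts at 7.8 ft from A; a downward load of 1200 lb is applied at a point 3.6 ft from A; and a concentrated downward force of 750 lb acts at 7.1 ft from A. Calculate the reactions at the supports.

A_x = -1300 lb, A_y = -1018 lb, B_y = 7842 lb

Resultant of the triangular load: ½ × 871.9 × 5.1 = 2223.345 lb, acting at 4 ft from A (one-third of the span from the peak).
Taking moments about A: B_y·5 − (½·871.9·5.1)·4 − 2650·7.8 − 1200·3.6 − 750·7.1 = 0 → B_y = 39208.38/5 = 7841.68 ≈ 7842 lb.
ΣF_y = 0: A_y + 7841.68 − ½·871.9·5.1 − 2650 − 1200 − 750 = 0 → A_y = -1018 lb.
ΣF_x = 0: A_x + 1300 = 0 → A_x = -1300 lb.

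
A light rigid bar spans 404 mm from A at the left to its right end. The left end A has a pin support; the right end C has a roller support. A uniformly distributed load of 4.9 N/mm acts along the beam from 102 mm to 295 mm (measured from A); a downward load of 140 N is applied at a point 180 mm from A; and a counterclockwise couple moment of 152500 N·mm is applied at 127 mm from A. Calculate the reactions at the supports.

A_x = 0, A_y = 936.1 N, C_y = 149.6 N

Resultant of the distributed load: 4.9 × 193 = 945.7 N at 198.5 mm from A.
ΣM about A: C_y·404 − (4.9·193)·198.5 − 140·180 + 152500 = 0 → C_y = 60421.45/404 = 149.558 ≈ 149.6 N.
ΣF_y = 0: A_y + 149.558 − 4.9·193 − 140 = 0 → A_y = 936.1 N.
ΣF_x = 0: no horizontal applied forces, so A_x = 0.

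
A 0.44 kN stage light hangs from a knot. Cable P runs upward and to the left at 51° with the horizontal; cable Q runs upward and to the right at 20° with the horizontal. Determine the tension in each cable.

T_P = 0.4373 kN, T_Q = 0.2929 kN

ΣF_x = 0: −T_P·cos51° + T_Q·cos20° = 0 → T_Q = 0.669709·T_P.
ΣF_y = 0: T_P·sin51° + T_Q·sin20° = 0.44.
Substitute: T_P·(0.777146 + 0.669709·0.34202) = 0.44 → T_P = 0.437289 ≈ 0.4373 kN.
Then T_Q = 0.669709 × 0.437289 = 0.2929 kN.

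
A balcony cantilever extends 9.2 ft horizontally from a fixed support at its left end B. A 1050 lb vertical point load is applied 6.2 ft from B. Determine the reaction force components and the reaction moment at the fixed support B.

ΣF_x = 0: B_x = 0.
ΣF_y = 0: B_y − 1050 = 0 → B_y = 1050 lb.
ΣM about B: M_B − 1050·6.2 = 0 → M_B = 6510 lb·ft.

B_x = 0, B_y = 1050 lb, M_B = 6510 lb·ft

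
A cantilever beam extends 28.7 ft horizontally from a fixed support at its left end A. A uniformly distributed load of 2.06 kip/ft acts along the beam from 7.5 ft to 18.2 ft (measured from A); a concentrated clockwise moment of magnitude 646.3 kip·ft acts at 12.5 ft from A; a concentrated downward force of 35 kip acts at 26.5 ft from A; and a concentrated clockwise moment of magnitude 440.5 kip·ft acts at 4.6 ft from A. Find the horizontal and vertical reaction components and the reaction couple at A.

Resultant of the distributed load: 2.06 × 10.7 = 22.042 kip at 12.85 ft from A.
ΣF_x = 0: A_x = 0.
ΣF_y = 0: A_y − 2.06·10.7 − 35 = 0 → A_y = 57.04 kip.
ΣM about A: M_A − (2.06·10.7)·12.85 − 646.3 − 35·26.5 − 440.5 = 0 → M_A = 2298 kip·ft.

A_x = 0, A_y = 57.04 kip, M_A = 2298 kip·ft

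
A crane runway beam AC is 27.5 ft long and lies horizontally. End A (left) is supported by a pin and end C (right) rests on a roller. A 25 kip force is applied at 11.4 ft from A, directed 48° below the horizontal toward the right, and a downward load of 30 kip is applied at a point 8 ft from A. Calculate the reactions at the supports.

Taking moments about A: C_y·27.5 − 25·sin48°·11.4 − 30·8 = 0 → C_y = 451.796/27.5 = 16.4289 ≈ 16.43 kip.
ΣF_y = 0: A_y + 16.4289 − 25·sin48° − 30 = 0 → A_y = 32.15 kip.
ΣF_x = 0: A_x + 25·cos48° = 0 → A_x = -16.73 kip.

A_x = -16.73 kip, A_y = 32.15 kip, C_y = 16.43 kip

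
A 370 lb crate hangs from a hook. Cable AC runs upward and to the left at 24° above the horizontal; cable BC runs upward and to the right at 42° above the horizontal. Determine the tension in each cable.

T_AC = 301.0 lb, T_BC = 370.0 lb

ΣF_x = 0: −T_AC·cos24° + T_BC·cos42° = 0 → T_BC = 1.2293·T_AC.
ΣF_y = 0: T_AC·sin24° + T_BC·sin42° = 370.
Substitute: T_AC·(0.406737 + 1.2293·0.669131) = 370 → T_AC = 300.984 ≈ 301.0 lb.
Then T_BC = 1.2293 × 300.984 = 370.0 lb.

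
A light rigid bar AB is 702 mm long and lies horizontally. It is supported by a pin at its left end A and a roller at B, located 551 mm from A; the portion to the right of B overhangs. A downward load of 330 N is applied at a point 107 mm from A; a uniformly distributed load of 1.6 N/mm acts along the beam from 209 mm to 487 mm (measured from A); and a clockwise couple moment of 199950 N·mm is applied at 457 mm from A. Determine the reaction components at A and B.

Resultant of the distributed load: 1.6 × 278 = 444.8 N at 348 mm from A.
Taking moments about A: B_y·551 − 330·107 − (1.6·278)·348 − 199950 = 0 → B_y = 390050.4/551 = 707.895 ≈ 707.9 N.
ΣF_y = 0: A_y + 707.895 − 330 − 1.6·278 = 0 → A_y = 66.90 N.
ΣF_x = 0: no horizontal applied forces, so A_x = 0.

A_x = 0, A_y = 66.90 N, B_y = 707.9 N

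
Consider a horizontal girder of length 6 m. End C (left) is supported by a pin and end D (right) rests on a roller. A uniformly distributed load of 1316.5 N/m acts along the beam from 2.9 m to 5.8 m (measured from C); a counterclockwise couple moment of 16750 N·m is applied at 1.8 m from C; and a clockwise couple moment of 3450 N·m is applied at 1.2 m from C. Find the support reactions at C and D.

C_x = 0, C_y = 3267 N, D_y = 551.3 N

Resultant of the distributed load: 1316.5 × 2.9 = 3817.85 N at 4.35 m from C.
ΣM about C: D_y·6 − (1316.5·2.9)·4.35 + 16750 − 3450 = 0 → D_y = 3307.6475/6 = 551.275 ≈ 551.3 N.
ΣF_y = 0: C_y + 551.275 − 1316.5·2.9 = 0 → C_y = 3267 N.
ΣF_x = 0: no horizontal applied forces, so C_x = 0.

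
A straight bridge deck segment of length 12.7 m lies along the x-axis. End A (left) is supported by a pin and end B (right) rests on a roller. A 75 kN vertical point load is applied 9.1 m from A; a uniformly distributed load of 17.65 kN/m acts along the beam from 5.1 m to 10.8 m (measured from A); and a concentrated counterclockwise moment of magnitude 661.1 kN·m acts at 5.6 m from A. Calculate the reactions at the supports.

Resultant of the distributed load: 17.65 × 5.7 = 100.605 kN at 7.95 m from A.
Moments about A: B_y·12.7 − 75·9.1 − (17.65·5.7)·7.95 + 661.1 = 0 → B_y = 821.20975/12.7 = 64.6622 ≈ 64.66 kN.
ΣF_y = 0: A_y + 64.6622 − 75 − 17.65·5.7 = 0 → A_y = 110.9 kN.
ΣF_x = 0: no horizontal applied forces, so A_x = 0.

A_x = 0, A_y = 110.9 kN, B_y = 64.66 kN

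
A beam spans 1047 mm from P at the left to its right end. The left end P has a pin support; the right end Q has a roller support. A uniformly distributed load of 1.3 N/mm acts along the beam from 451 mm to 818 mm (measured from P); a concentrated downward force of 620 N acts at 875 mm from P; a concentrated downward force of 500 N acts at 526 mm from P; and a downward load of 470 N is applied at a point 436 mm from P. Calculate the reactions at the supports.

Resultant of the distributed load: 1.3 × 367 = 477.1 N at 634.5 mm from P.
Moments about P: Q_y·1047 − (1.3·367)·634.5 − 620·875 − 500·526 − 470·436 = 0 → Q_y = 1313139.95/1047 = 1254.19 ≈ 1254 N.
ΣF_y = 0: P_y + 1254.19 − 1.3·367 − 620 − 500 − 470 = 0 → P_y = 812.9 N.
ΣF_x = 0: no horizontal applied forces, so P_x = 0.

P_x = 0, P_y = 812.9 N, Q_y = 1254 N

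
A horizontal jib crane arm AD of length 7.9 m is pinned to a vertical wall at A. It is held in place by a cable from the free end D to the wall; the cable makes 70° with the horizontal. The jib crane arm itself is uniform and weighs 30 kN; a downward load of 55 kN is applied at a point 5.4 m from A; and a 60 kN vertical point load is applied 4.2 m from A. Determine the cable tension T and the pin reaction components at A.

ΣM about A: T·sin70°·7.9 − 30·3.95 − 55·5.4 − 60·4.2 = 0 → T = 667.5/(7.9·0.939693) = 89.9163 ≈ 89.92 kN.
ΣF_x = 0: A_x − T·cos70° = 0 → A_x = 89.9163 × 0.34202 = 30.75 kN.
ΣF_y = 0: A_y + T·sin70° − 30 − 55 − 60 = 0 → A_y = 145 − 89.9163 × 0.939693 = 60.51 kN.

T = 89.92 kN, A_x = 30.75 kN, A_y = 60.51 kN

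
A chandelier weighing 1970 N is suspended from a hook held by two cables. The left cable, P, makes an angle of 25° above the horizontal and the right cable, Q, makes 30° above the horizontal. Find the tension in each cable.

ΣF_x = 0: −T_P·cos25° + T_Q·cos30° = 0 → T_Q = 1.04651·T_P.
ΣF_y = 0: T_P·sin25° + T_Q·sin30° = 1970.
Substitute: T_P·(0.422618 + 1.04651·0.5) = 1970 → T_P = 2082.73 ≈ 2083 N.
Then T_Q = 1.04651 × 2082.73 = 2180 N.

T_P = 2083 N, T_Q = 2180 N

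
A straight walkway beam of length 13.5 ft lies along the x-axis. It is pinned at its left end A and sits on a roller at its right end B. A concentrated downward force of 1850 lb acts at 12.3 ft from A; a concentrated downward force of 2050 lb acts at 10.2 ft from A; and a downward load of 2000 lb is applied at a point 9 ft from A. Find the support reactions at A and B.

A_x = 0, A_y = 1332 lb, B_y = 4568 lb

Taking moments about A: B_y·13.5 − 1850·12.3 − 2050·10.2 − 2000·9 = 0 → B_y = 61665/13.5 = 4567.78 ≈ 4568 lb.
ΣF_y = 0: A_y + 4567.78 − 1850 − 2050 − 2000 = 0 → A_y = 1332 lb.
ΣF_x = 0: no horizontal applied forces, so A_x = 0.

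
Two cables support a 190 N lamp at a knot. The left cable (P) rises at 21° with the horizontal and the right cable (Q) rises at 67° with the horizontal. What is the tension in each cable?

T_P = 74.28 N, T_Q = 177.5 N

ΣF_x = 0: −T_P·cos21° + T_Q·cos67° = 0 → T_Q = 2.38932·T_P.
ΣF_y = 0: T_P·sin21° + T_Q·sin67° = 190.
Substitute: T_P·(0.358368 + 2.38932·0.920505) = 190 → T_P = 74.2841 ≈ 74.28 N.
Then T_Q = 2.38932 × 74.2841 = 177.5 N.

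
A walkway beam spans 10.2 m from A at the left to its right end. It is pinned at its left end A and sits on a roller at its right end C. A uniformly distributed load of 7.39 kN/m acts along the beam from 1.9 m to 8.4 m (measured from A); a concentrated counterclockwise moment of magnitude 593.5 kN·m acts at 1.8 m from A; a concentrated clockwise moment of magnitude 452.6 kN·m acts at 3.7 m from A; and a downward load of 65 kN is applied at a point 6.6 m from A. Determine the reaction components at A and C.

A_x = 0, A_y = 60.54 kN, C_y = 52.50 kN

Resultant of the distributed load: 7.39 × 6.5 = 48.035 kN at 5.15 m from A.
Moments about A: C_y·10.2 − (7.39·6.5)·5.15 + 593.5 − 452.6 − 65·6.6 = 0 → C_y = 535.48025/10.2 = 52.4981 ≈ 52.50 kN.
ΣF_y = 0: A_y + 52.4981 − 7.39·6.5 − 65 = 0 → A_y = 60.54 kN.
ΣF_x = 0: no horizontal applied forces, so A_x = 0.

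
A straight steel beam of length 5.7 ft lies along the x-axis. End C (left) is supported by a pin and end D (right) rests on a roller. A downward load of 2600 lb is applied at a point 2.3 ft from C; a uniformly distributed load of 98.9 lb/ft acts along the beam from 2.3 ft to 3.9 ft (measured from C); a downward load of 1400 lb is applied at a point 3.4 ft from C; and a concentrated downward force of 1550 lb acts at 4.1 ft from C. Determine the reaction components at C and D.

Resultant of the distributed load: 98.9 × 1.6 = 158.24 lb at 3.1 ft from C.
ΣM about C: D_y·5.7 − 2600·2.3 − (98.9·1.6)·3.1 − 1400·3.4 − 1550·4.1 = 0 → D_y = 17585.544/5.7 = 3085.18 ≈ 3085 lb.
ΣF_y = 0: C_y + 3085.18 − 2600 − 98.9·1.6 − 1400 − 1550 = 0 → C_y = 2623 lb.
ΣF_x = 0: no horizontal applied forces, so C_x = 0.

C_x = 0, C_y = 2623 lb, D_y = 3085 lb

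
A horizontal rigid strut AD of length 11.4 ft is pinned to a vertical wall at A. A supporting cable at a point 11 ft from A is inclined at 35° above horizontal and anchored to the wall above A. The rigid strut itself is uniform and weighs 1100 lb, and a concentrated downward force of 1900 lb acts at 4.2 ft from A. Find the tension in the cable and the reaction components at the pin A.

ΣM about A: T·sin35°·11 − 1100·5.7 − 1900·4.2 = 0 → T = 14250/(11·0.573576) = 2258.56 ≈ 2259 lb.
ΣF_x = 0: A_x − T·cos35° = 0 → A_x = 2258.56 × 0.819152 = 1850 lb.
ΣF_y = 0: A_y + T·sin35° − 1100 − 1900 = 0 → A_y = 3000 − 2258.56 × 0.573576 = 1705 lb.

T = 2259 lb, A_x = 1850 lb, A_y = 1705 lb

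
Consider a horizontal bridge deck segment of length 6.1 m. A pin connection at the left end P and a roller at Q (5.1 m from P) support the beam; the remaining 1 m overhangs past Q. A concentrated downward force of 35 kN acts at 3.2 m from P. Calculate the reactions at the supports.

P_x = 0, P_y = 13.04 kN, Q_y = 21.96 kN

ΣM about P: Q_y·5.1 − 35·3.2 = 0 → Q_y = 112/5.1 = 21.9608 ≈ 21.96 kN.
ΣF_y = 0: P_y + 21.9608 − 35 = 0 → P_y = 13.04 kN.
ΣF_x = 0: no horizontal applied forces, so P_x = 0.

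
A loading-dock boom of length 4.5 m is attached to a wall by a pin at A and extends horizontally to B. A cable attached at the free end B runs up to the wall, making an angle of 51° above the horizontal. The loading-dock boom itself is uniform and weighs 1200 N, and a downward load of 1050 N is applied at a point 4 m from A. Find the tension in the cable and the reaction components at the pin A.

ΣM about A: T·sin51°·4.5 − 1200·2.25 − 1050·4 = 0 → T = 6900/(4.5·0.777146) = 1973.03 ≈ 1973 N.
ΣF_x = 0: A_x − T·cos51° = 0 → A_x = 1973.03 × 0.62932 = 1242 N.
ΣF_y = 0: A_y + T·sin51° − 1200 − 1050 = 0 → A_y = 2250 − 1973.03 × 0.777146 = 716.7 N.

T = 1973 N, A_x = 1242 N, A_y = 716.7 N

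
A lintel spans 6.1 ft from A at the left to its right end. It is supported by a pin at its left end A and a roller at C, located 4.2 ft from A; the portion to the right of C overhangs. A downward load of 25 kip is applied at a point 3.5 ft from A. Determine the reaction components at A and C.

ΣM about A: C_y·4.2 − 25·3.5 = 0 → C_y = 87.5/4.2 = 20.8333 ≈ 20.83 kip.
ΣF_y = 0: A_y + 20.8333 − 25 = 0 → A_y = 4.167 kip.
ΣF_x = 0: no horizontal applied forces, so A_x = 0.

A_x = 0, A_y = 4.167 kip, C_y = 20.83 kip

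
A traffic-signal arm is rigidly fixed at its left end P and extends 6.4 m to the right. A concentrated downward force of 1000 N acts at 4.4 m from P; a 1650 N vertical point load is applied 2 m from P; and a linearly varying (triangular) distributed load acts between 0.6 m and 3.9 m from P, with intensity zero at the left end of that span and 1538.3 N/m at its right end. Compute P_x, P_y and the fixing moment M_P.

P_x = 0, P_y = 5188 N, M_P = 14810 N·m

Resultant of the triangular load: ½ × 1538.3 × 3.3 = 2538.195 N, acting at 2.8 m from P (one-third of the span from the peak).
ΣF_x = 0: P_x = 0.
ΣF_y = 0: P_y − 1000 − 1650 − ½·1538.3·3.3 = 0 → P_y = 5188 N.
ΣM about P: M_P − 1000·4.4 − 1650·2 − (½·1538.3·3.3)·2.8 = 0 → M_P = 14810 N·m.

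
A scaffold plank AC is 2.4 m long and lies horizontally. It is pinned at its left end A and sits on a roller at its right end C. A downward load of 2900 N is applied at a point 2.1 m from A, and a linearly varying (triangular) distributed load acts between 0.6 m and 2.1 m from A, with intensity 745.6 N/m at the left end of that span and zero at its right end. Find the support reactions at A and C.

A_x = 0, A_y = 665.4 N, C_y = 2794 N

Resultant of the triangular load: ½ × 745.6 × 1.5 = 559.2 N, acting at 1.1 m from A (one-third of the span from the peak).
Taking moments about A: C_y·2.4 − 2900·2.1 − (½·745.6·1.5)·1.1 = 0 → C_y = 6705.12/2.4 = 2793.8 ≈ 2794 N.
ΣF_y = 0: A_y + 2793.8 − 2900 − ½·745.6·1.5 = 0 → A_y = 665.4 N.
ΣF_x = 0: no horizontal applied forces, so A_x = 0.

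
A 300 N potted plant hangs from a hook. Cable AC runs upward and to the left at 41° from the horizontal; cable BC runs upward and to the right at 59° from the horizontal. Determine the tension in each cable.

T_AC = 156.9 N, T_BC = 229.9 N

ΣF_x = 0: −T_AC·cos41° + T_BC·cos59° = 0 → T_BC = 1.46535·T_AC.
ΣF_y = 0: T_AC·sin41° + T_BC·sin59° = 300.
Substitute: T_AC·(0.656059 + 1.46535·0.857167) = 300 → T_AC = 156.895 ≈ 156.9 N.
Then T_BC = 1.46535 × 156.895 = 229.9 N.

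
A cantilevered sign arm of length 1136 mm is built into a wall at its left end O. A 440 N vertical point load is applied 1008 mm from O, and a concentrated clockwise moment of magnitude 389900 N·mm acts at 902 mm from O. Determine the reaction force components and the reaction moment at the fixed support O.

ΣF_x = 0: O_x = 0.
ΣF_y = 0: O_y − 440 = 0 → O_y = 440.0 N.
ΣM about O: M_O − 440·1008 − 389900 = 0 → M_O = 833400 N·mm.

O_x = 0, O_y = 440.0 N, M_O = 833400 N·mm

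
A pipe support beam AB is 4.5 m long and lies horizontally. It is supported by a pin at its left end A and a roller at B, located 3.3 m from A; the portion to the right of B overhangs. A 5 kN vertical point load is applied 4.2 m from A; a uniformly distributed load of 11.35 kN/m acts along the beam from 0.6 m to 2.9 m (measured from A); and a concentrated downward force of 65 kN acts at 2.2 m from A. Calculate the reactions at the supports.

A_x = 0, A_y = 32.56 kN, B_y = 63.54 kN

Resultant of the distributed load: 11.35 × 2.3 = 26.105 kN at 1.75 m from A.
ΣM about A: B_y·3.3 − 5·4.2 − (11.35·2.3)·1.75 − 65·2.2 = 0 → B_y = 209.68375/3.3 = 63.5405 ≈ 63.54 kN.
ΣF_y = 0: A_y + 63.5405 − 5 − 11.35·2.3 − 65 = 0 → A_y = 32.56 kN.
ΣF_x = 0: no horizontal applied forces, so A_x = 0.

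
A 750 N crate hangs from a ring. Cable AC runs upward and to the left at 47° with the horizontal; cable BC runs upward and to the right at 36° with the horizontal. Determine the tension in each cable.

T_AC = 611.3 N, T_BC = 515.3 N

ΣF_x = 0: −T_AC·cos47° + T_BC·cos36° = 0 → T_BC = 0.842996·T_AC.
ΣF_y = 0: T_AC·sin47° + T_BC·sin36° = 750.
Substitute: T_AC·(0.731354 + 0.842996·0.587785) = 750 → T_AC = 611.319 ≈ 611.3 N.
Then T_BC = 0.842996 × 611.319 = 515.3 N.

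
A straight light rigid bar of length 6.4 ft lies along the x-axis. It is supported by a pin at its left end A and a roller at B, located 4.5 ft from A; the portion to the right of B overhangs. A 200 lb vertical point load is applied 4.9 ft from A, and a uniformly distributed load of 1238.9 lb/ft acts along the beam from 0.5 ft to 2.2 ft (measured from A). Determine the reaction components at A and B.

Resultant of the distributed load: 1238.9 × 1.7 = 2106.13 lb at 1.35 ft from A.
Moments about A: B_y·4.5 − 200·4.9 − (1238.9·1.7)·1.35 = 0 → B_y = 3823.2755/4.5 = 849.617 ≈ 849.6 lb.
ΣF_y = 0: A_y + 849.617 − 200 − 1238.9·1.7 = 0 → A_y = 1457 lb.
ΣF_x = 0: no horizontal applied forces, so A_x = 0.

A_x = 0, A_y = 1457 lb, B_y = 849.6 lb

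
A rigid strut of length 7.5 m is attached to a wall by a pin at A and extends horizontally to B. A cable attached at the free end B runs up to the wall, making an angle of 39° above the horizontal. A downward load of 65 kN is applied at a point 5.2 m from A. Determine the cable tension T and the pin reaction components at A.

ΣM about A: T·sin39°·7.5 − 65·5.2 = 0 → T = 338/(7.5·0.62932) = 71.6117 ≈ 71.61 kN.
ΣF_x = 0: A_x − T·cos39° = 0 → A_x = 71.6117 × 0.777146 = 55.65 kN.
ΣF_y = 0: A_y + T·sin39° − 65 = 0 → A_y = 65 − 71.6117 × 0.62932 = 19.93 kN.

T = 71.61 kN, A_x = 55.65 kN, A_y = 19.93 kN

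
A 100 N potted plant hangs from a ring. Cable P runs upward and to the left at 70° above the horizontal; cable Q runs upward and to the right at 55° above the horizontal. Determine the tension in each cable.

T_P = 70.02 N, T_Q = 41.75 N

ΣF_x = 0: −T_P·cos70° + T_Q·cos55° = 0 → T_Q = 0.596294·T_P.
ΣF_y = 0: T_P·sin70° + T_Q·sin55° = 100.
Substitute: T_P·(0.939693 + 0.596294·0.819152) = 100 → T_P = 70.0207 ≈ 70.02 N.
Then T_Q = 0.596294 × 70.0207 = 41.75 N.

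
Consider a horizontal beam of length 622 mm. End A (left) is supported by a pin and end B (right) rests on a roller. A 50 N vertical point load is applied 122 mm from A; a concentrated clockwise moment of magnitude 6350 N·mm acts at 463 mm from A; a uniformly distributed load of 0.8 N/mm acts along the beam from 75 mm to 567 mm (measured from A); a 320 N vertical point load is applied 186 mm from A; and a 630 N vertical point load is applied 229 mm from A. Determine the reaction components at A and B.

A_x = 0, A_y = 842.8 N, B_y = 550.8 N

Resultant of the distributed load: 0.8 × 492 = 393.6 N at 321 mm from A.
ΣM about A: B_y·622 − 50·122 − 6350 − (0.8·492)·321 − 320·186 − 630·229 = 0 → B_y = 342585.6/622 = 550.781 ≈ 550.8 N.
ΣF_y = 0: A_y + 550.781 − 50 − 0.8·492 − 320 − 630 = 0 → A_y = 842.8 N.
ΣF_x = 0: no horizontal applied forces, so A_x = 0.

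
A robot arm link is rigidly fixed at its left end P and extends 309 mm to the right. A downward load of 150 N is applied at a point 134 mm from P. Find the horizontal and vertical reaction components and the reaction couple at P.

P_x = 0, P_y = 150.0 N, M_P = 20100 N·mm

ΣF_x = 0: P_x = 0.
ΣF_y = 0: P_y − 150 = 0 → P_y = 150.0 N.
ΣM about P: M_P − 150·134 = 0 → M_P = 20100 N·mm.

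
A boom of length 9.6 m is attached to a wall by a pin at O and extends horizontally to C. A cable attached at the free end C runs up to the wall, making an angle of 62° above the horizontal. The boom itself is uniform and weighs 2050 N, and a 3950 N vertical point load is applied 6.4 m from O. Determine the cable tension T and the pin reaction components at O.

ΣM about O: T·sin62°·9.6 − 2050·4.8 − 3950·6.4 = 0 → T = 35120/(9.6·0.882948) = 4143.32 ≈ 4143 N.
ΣF_x = 0: O_x − T·cos62° = 0 → O_x = 4143.32 × 0.469472 = 1945 N.
ΣF_y = 0: O_y + T·sin62° − 2050 − 3950 = 0 → O_y = 6000 − 4143.32 × 0.882948 = 2342 N.

T = 4143 N, O_x = 1945 N, O_y = 2342 N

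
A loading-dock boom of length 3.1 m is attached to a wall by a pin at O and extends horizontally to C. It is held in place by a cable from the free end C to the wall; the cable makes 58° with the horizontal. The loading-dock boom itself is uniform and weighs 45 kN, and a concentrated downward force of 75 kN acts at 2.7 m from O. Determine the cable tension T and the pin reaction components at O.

T = 103.6 kN, O_x = 54.88 kN, O_y = 32.18 kN

ΣM about O: T·sin58°·3.1 − 45·1.55 − 75·2.7 = 0 → T = 272.25/(3.1·0.848048) = 103.559 ≈ 103.6 kN.
ΣF_x = 0: O_x − T·cos58° = 0 → O_x = 103.559 × 0.529919 = 54.88 kN.
ΣF_y = 0: O_y + T·sin58° − 45 − 75 = 0 → O_y = 120 − 103.559 × 0.848048 = 32.18 kN.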